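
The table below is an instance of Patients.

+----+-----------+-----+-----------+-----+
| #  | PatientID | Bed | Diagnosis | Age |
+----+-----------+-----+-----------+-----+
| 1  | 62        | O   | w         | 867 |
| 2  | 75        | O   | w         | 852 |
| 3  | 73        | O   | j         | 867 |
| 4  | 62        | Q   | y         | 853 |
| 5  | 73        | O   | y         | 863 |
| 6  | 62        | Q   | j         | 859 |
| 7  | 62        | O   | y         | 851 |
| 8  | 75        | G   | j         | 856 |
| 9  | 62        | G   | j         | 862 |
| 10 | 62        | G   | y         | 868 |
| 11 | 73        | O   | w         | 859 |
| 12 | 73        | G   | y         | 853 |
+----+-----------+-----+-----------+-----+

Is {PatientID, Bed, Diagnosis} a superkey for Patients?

All 12 rows have distinct {PatientID, Bed, Diagnosis} values, so {PatientID, Bed, Diagnosis} → (all attributes) holds and {PatientID, Bed, Diagnosis} is a superkey.

Yes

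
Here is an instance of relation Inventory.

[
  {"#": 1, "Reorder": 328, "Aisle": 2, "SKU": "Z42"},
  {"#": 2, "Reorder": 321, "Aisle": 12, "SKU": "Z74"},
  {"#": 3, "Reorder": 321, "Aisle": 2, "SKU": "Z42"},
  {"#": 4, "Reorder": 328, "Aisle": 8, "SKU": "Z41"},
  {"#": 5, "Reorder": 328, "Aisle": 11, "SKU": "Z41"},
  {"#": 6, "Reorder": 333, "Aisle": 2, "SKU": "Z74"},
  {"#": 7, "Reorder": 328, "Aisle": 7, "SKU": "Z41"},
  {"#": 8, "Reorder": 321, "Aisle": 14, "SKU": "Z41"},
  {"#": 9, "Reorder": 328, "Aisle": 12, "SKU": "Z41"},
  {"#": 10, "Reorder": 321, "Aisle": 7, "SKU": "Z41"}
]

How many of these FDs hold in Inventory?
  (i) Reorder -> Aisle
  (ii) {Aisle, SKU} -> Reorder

0

(i) Reorder -> Aisle: Reorder=328: rows 1, 4, 5, 7, 9 → Aisle takes values {2, 8, 11, 7, 12} — violation; Reorder=321: rows 2, 3, 8, 10 → Aisle takes values {12, 2, 14, 7} — violation — fails.
(ii) {Aisle, SKU} -> Reorder: (Aisle=2, SKU=Z42): rows 1, 3 → Reorder takes values {328, 321} — violation; (Aisle=7, SKU=Z41): rows 7, 10 → Reorder takes values {328, 321} — violation — fails.
None of the 2 dependencies hold.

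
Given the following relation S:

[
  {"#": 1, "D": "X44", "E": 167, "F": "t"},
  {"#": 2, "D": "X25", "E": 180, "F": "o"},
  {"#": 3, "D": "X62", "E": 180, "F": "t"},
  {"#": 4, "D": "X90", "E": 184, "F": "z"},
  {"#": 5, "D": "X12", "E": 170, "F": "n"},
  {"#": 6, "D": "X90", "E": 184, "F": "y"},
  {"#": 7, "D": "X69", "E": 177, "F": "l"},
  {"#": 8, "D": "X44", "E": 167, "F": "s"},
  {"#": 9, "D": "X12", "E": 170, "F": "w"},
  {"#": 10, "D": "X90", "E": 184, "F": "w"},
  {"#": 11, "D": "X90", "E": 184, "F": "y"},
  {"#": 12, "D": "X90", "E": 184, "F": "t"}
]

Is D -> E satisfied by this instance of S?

Yes

D=X44: rows 1, 8 → E = 167, 167 ✓
D=X25: row 2 → E = 180 ✓
D=X62: row 3 → E = 180 ✓
D=X90: rows 4, 6, 10, 11, 12 → E = 184, 184, 184, 184, 184 ✓
D=X12: rows 5, 9 → E = 170, 170 ✓
D=X69: row 7 → E = 177 ✓
Every D value is associated with a single E value, so D -> E holds.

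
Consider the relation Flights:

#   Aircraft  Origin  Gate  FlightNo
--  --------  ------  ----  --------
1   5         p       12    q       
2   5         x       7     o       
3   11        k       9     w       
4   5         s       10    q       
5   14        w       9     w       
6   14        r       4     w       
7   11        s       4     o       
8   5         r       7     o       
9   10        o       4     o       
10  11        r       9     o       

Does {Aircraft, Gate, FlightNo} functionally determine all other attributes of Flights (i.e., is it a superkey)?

Rows 2 and 8 have the same {Aircraft, Gate, FlightNo} value (Aircraft=5, Gate=7, FlightNo=o) but are distinct tuples, so {Aircraft, Gate, FlightNo} does not determine every attribute — not a superkey.

No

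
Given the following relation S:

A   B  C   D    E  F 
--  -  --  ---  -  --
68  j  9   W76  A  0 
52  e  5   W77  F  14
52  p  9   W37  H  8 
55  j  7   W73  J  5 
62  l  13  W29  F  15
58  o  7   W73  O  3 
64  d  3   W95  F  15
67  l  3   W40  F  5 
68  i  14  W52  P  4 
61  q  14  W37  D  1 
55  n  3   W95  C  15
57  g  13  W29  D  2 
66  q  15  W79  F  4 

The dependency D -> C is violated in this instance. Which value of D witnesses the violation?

D=W76: 1 row → C = 9 ✓
D=W77: 1 row → C = 5 ✓
D=W37: 2 rows → C takes values {9, 14} — violation
D=W73: 2 rows → C = 7, 7 ✓
D=W29: 2 rows → C = 13, 13 ✓
D=W95: 2 rows → C = 3, 3 ✓
D=W40: 1 row → C = 3 ✓
D=W52: 1 row → C = 14 ✓
D=W79: 1 row → C = 15 ✓
The only D value with inconsistent C is D=W37.

W37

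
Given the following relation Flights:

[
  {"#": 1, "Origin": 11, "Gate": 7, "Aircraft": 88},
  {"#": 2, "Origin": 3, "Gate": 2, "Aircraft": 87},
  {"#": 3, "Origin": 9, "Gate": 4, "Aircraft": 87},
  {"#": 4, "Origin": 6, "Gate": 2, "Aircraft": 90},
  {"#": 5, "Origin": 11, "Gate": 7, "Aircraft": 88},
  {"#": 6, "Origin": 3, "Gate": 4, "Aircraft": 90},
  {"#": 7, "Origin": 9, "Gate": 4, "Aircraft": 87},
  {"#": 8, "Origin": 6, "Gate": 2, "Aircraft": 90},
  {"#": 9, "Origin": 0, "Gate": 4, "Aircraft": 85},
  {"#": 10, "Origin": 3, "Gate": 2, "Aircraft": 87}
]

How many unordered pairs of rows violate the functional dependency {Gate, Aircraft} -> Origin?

(Gate=7, Aircraft=88): all 2 rows agree on Origin — 0 pairs.
(Gate=2, Aircraft=87): all 2 rows agree on Origin — 0 pairs.
(Gate=4, Aircraft=87): all 2 rows agree on Origin — 0 pairs.
(Gate=2, Aircraft=90): all 2 rows agree on Origin — 0 pairs.

0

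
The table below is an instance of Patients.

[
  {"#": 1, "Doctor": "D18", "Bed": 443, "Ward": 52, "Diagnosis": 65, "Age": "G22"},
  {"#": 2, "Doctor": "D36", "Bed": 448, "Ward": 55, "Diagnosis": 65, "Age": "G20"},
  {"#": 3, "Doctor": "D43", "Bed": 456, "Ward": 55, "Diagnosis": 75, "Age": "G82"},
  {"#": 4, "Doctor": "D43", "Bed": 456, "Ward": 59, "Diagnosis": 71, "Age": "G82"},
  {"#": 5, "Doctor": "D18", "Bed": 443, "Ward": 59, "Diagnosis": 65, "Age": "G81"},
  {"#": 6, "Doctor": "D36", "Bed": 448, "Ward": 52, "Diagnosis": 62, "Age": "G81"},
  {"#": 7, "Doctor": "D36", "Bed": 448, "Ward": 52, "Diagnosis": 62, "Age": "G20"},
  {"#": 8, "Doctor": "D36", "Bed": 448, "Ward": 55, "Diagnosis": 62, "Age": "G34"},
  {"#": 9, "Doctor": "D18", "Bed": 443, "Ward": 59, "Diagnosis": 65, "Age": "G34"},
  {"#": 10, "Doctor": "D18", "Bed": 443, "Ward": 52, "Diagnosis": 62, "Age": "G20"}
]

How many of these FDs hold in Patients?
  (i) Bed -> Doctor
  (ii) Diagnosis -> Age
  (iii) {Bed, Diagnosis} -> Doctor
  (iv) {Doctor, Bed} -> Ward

2

(i) Bed -> Doctor: every LHS value maps to a single RHS value — holds.
(ii) Diagnosis -> Age: Diagnosis=65: rows 1, 2, 5, 9 → Age takes values {G22, G20, G81, G34} — violation; Diagnosis=62: rows 6, 7, 8, 10 → Age takes values {G81, G20, G34} — violation — fails.
(iii) {Bed, Diagnosis} -> Doctor: every LHS value maps to a single RHS value — holds.
(iv) {Doctor, Bed} -> Ward: (Doctor=D18, Bed=443): rows 1, 5, 9, 10 → Ward takes values {52, 59} — violation; (Doctor=D36, Bed=448): rows 2, 6, 7, 8 → Ward takes values {55, 52} — violation; (Doctor=D43, Bed=456): rows 3, 4 → Ward takes values {55, 59} — violation — fails.
2 of the 4 dependencies hold.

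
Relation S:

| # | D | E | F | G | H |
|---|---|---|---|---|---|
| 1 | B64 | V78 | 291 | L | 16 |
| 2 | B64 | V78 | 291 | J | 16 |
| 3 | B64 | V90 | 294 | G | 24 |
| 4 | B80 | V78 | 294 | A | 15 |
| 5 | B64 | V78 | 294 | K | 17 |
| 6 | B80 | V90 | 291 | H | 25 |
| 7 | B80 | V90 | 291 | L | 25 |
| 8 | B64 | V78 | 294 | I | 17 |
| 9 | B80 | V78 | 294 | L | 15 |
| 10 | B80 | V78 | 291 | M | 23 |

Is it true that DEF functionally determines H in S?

Yes

(D=B64, E=V78, F=291): rows 1, 2 → H = 16, 16 ✓
(D=B64, E=V90, F=294): row 3 → H = 24 ✓
(D=B80, E=V78, F=294): rows 4, 9 → H = 15, 15 ✓
(D=B64, E=V78, F=294): rows 5, 8 → H = 17, 17 ✓
(D=B80, E=V90, F=291): rows 6, 7 → H = 25, 25 ✓
(D=B80, E=V78, F=291): row 10 → H = 23 ✓
Every DEF value is associated with a single H value, so DEF → H holds.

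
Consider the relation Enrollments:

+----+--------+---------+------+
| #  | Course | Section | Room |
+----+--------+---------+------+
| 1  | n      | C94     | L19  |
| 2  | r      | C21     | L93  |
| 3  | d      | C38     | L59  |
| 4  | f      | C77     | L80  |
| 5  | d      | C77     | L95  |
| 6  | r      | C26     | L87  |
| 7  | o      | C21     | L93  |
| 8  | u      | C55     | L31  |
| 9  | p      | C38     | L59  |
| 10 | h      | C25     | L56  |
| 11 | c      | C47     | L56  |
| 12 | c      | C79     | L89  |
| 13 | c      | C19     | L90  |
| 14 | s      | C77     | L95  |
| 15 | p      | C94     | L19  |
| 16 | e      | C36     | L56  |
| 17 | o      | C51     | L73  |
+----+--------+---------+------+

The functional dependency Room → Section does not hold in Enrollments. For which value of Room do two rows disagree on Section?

L56

Room=L19: rows 1, 15 → Section = C94, C94 ✓
Room=L93: rows 2, 7 → Section = C21, C21 ✓
Room=L59: rows 3, 9 → Section = C38, C38 ✓
Room=L80: row 4 → Section = C77 ✓
Room=L95: rows 5, 14 → Section = C77, C77 ✓
Room=L87: row 6 → Section = C26 ✓
Room=L31: row 8 → Section = C55 ✓
Room=L56: rows 10, 11, 16 → Section takes values {C25, C47, C36} — violation
Room=L89: row 12 → Section = C79 ✓
Room=L90: row 13 → Section = C19 ✓
Room=L73: row 17 → Section = C51 ✓
The only Room value with inconsistent Section is Room=L56.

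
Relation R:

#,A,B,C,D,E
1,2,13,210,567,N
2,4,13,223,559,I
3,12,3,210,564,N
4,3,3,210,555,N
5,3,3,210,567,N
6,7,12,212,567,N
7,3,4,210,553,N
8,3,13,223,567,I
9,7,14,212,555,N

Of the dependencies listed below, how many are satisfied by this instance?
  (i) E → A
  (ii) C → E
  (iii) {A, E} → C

(i) E → A: E=N: rows 1, 3, 4, 5, 6, 7, 9 → A takes values {2, 12, 3, 7} — violation; E=I: rows 2, 8 → A takes values {4, 3} — violation — fails.
(ii) C → E: every LHS value maps to a single RHS value — holds.
(iii) {A, E} → C: every LHS value maps to a single RHS value — holds.
2 of the 3 dependencies hold.

2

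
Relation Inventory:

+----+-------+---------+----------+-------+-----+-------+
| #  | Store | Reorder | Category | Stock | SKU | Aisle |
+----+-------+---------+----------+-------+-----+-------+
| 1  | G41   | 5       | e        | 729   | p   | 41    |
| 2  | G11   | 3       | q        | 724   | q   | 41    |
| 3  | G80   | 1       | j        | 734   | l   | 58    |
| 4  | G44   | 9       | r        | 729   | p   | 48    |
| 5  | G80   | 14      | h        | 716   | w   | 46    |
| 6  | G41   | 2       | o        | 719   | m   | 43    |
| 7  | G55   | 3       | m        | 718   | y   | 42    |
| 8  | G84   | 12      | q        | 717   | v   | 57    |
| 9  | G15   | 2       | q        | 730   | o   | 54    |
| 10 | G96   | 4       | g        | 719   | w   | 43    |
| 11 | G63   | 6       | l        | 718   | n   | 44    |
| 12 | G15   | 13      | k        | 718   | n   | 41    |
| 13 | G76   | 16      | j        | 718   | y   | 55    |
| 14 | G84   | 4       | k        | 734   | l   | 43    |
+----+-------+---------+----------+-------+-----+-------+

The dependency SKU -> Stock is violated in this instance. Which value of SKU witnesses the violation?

w

SKU=p: rows 1, 4 → Stock = 729, 729 ✓
SKU=q: row 2 → Stock = 724 ✓
SKU=l: rows 3, 14 → Stock = 734, 734 ✓
SKU=w: rows 5, 10 → Stock takes values {716, 719} — violation
SKU=m: row 6 → Stock = 719 ✓
SKU=y: rows 7, 13 → Stock = 718, 718 ✓
SKU=v: row 8 → Stock = 717 ✓
SKU=o: row 9 → Stock = 730 ✓
SKU=n: rows 11, 12 → Stock = 718, 718 ✓
The only SKU value with inconsistent Stock is SKU=w.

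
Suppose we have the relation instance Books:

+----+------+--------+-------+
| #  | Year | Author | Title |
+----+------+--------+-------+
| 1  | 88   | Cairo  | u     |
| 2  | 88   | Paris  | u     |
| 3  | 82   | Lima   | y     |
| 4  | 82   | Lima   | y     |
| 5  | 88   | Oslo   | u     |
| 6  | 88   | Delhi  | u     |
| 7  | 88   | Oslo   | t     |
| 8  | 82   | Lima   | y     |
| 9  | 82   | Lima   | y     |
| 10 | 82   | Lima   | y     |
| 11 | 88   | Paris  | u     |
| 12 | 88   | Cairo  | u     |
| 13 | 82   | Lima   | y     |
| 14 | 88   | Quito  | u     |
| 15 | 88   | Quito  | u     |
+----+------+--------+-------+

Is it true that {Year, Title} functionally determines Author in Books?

(Year=88, Title=u): rows 1, 2, 5, 6, 11, 12, 14, 15 → Author takes values {Cairo, Paris, Oslo, Delhi, Quito} — violation
(Year=82, Title=y): rows 3, 4, 8, 9, 10, 13 → Author = Lima, Lima, Lima, Lima, Lima, Lima ✓
(Year=88, Title=t): row 7 → Author = Oslo ✓
Two rows agree on {Year, Title} but differ on Author, so {Year, Title} -> Author does not hold.

No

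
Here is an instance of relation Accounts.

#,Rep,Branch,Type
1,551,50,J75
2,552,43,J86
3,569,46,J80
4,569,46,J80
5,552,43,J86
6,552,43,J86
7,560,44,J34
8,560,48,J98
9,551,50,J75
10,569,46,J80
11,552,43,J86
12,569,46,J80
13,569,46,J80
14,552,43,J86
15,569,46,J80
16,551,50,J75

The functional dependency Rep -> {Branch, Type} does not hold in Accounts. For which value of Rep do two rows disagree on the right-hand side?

Rep=551: rows 1, 9, 16 → {Branch,Type} = (50, J75), (50, J75), (50, J75) ✓
Rep=552: rows 2, 5, 6, 11, 14 → {Branch,Type} = (43, J86), (43, J86), (43, J86), (43, J86), (43, J86) ✓
Rep=569: rows 3, 4, 10, 12, 13, 15 → {Branch,Type} = (46, J80), (46, J80), (46, J80), (46, J80), (46, J80), (46, J80) ✓
Rep=560: rows 7, 8 → {Branch,Type} takes values {(44, J34), (48, J98)} — violation
The only Rep value with inconsistent RHS is Rep=560.

560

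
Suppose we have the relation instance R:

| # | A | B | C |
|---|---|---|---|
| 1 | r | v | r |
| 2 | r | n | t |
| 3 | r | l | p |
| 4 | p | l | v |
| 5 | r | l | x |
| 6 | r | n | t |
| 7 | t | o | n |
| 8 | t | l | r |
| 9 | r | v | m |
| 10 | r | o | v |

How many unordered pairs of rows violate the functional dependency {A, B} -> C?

(A=r, B=v): violating pairs (1,9) — 1 pair.
(A=r, B=n): all 2 rows agree on C — 0 pairs.
(A=r, B=l): violating pairs (3,5) — 1 pair.

2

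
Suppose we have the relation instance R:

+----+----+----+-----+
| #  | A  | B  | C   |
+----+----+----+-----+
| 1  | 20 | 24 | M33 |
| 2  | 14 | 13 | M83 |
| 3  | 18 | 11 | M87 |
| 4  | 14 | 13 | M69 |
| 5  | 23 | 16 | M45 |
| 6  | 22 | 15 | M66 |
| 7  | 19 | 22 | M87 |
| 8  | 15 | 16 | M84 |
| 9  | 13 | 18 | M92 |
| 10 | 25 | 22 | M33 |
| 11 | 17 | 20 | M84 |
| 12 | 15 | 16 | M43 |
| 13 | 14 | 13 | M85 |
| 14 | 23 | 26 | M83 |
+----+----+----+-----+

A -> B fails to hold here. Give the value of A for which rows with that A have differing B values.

23

A=20: row 1 → B = 24 ✓
A=14: rows 2, 4, 13 → B = 13, 13, 13 ✓
A=18: row 3 → B = 11 ✓
A=23: rows 5, 14 → B takes values {16, 26} — violation
A=22: row 6 → B = 15 ✓
A=19: row 7 → B = 22 ✓
A=15: rows 8, 12 → B = 16, 16 ✓
A=13: row 9 → B = 18 ✓
A=25: row 10 → B = 22 ✓
A=17: row 11 → B = 20 ✓
The only A value with inconsistent B is A=23.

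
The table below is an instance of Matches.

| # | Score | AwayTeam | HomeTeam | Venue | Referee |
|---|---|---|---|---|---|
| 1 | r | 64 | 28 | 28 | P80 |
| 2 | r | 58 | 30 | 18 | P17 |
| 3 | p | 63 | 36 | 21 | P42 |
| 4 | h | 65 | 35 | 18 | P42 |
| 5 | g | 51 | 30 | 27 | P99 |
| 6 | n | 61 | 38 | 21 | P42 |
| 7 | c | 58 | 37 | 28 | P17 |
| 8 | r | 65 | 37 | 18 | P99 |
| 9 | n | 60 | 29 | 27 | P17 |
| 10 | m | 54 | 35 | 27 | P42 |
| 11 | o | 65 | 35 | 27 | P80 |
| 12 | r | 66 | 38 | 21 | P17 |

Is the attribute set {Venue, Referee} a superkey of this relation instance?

Rows 3 and 6 have the same {Venue, Referee} value (Venue=21, Referee=P42) but are distinct tuples, so {Venue, Referee} does not determine every attribute — not a superkey.

No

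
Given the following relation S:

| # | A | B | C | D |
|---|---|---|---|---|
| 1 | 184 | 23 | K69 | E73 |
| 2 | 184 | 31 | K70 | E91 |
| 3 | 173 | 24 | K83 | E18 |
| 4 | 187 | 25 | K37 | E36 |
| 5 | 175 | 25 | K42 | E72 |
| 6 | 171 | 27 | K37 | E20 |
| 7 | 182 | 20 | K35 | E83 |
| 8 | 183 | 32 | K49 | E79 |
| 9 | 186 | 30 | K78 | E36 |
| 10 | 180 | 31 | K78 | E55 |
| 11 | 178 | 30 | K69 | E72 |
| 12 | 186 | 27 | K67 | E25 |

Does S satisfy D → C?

No

D=E73: row 1 → C = K69 ✓
D=E91: row 2 → C = K70 ✓
D=E18: row 3 → C = K83 ✓
D=E36: rows 4, 9 → C takes values {K37, K78} — violation
D=E72: rows 5, 11 → C takes values {K42, K69} — violation
D=E20: row 6 → C = K37 ✓
D=E83: row 7 → C = K35 ✓
D=E79: row 8 → C = K49 ✓
D=E55: row 10 → C = K78 ✓
D=E25: row 12 → C = K67 ✓
Two rows agree on D but differ on C, so D → C does not hold.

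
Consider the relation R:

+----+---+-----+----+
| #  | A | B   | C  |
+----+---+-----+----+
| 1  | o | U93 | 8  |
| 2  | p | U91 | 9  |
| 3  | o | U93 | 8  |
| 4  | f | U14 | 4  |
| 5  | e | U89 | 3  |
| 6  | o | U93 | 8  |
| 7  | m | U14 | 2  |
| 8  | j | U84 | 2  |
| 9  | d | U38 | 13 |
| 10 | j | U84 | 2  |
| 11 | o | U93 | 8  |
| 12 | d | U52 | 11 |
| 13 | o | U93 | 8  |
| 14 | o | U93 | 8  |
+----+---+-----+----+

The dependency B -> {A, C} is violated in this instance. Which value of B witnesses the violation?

U14

B=U93: rows 1, 3, 6, 11, 13, 14 → {A,C} = (o, 8), (o, 8), (o, 8), (o, 8), (o, 8), (o, 8) ✓
B=U91: row 2 → {A,C} = (p, 9) ✓
B=U14: rows 4, 7 → {A,C} takes values {(f, 4), (m, 2)} — violation
B=U89: row 5 → {A,C} = (e, 3) ✓
B=U84: rows 8, 10 → {A,C} = (j, 2), (j, 2) ✓
B=U38: row 9 → {A,C} = (d, 13) ✓
B=U52: row 12 → {A,C} = (d, 11) ✓
The only B value with inconsistent RHS is B=U14.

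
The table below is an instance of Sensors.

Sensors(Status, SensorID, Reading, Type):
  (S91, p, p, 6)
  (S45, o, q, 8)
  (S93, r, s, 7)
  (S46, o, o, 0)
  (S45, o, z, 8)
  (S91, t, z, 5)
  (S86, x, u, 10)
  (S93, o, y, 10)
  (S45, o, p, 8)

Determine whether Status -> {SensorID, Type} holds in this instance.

Status=S91: 2 rows → {SensorID,Type} takes values {(p, 6), (t, 5)} — violation
Status=S45: 3 rows → {SensorID,Type} = (o, 8), (o, 8), (o, 8) ✓
Status=S93: 2 rows → {SensorID,Type} takes values {(r, 7), (o, 10)} — violation
Status=S46: 1 row → {SensorID,Type} = (o, 0) ✓
Status=S86: 1 row → {SensorID,Type} = (x, 10) ✓
Two rows agree on Status but differ on {SensorID, Type}, so Status -> {SensorID, Type} does not hold.

No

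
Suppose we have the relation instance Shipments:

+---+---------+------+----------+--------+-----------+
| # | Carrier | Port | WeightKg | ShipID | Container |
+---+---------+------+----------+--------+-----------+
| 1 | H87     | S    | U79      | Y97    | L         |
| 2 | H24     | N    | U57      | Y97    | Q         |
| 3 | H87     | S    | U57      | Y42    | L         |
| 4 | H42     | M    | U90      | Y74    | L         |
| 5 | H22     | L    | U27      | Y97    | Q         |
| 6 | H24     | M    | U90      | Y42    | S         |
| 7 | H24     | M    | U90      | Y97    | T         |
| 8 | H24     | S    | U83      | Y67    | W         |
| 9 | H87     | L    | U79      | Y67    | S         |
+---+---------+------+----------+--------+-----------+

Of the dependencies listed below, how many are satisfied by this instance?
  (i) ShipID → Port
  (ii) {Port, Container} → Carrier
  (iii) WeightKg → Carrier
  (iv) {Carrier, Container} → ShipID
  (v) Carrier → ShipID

(i) ShipID → Port: ShipID=Y97: rows 1, 2, 5, 7 → Port takes values {S, N, L, M} — violation; ShipID=Y42: rows 3, 6 → Port takes values {S, M} — violation; ShipID=Y67: rows 8, 9 → Port takes values {S, L} — violation — fails.
(ii) {Port, Container} → Carrier: every LHS value maps to a single RHS value — holds.
(iii) WeightKg → Carrier: WeightKg=U57: rows 2, 3 → Carrier takes values {H24, H87} — violation; WeightKg=U90: rows 4, 6, 7 → Carrier takes values {H42, H24} — violation — fails.
(iv) {Carrier, Container} → ShipID: (Carrier=H87, Container=L): rows 1, 3 → ShipID takes values {Y97, Y42} — violation — fails.
(v) Carrier → ShipID: Carrier=H87: rows 1, 3, 9 → ShipID takes values {Y97, Y42, Y67} — violation; Carrier=H24: rows 2, 6, 7, 8 → ShipID takes values {Y97, Y42, Y67} — violation — fails.
1 of the 5 dependencies holds.

1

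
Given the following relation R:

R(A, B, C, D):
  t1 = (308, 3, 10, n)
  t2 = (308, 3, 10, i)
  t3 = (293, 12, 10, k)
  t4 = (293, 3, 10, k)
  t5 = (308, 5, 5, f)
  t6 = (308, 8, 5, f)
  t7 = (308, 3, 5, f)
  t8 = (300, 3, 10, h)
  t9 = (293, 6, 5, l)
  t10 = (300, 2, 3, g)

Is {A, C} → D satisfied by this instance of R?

No

(A=308, C=10): rows 1, 2 → D takes values {n, i} — violation
(A=293, C=10): rows 3, 4 → D = k, k ✓
(A=308, C=5): rows 5, 6, 7 → D = f, f, f ✓
(A=300, C=10): row 8 → D = h ✓
(A=293, C=5): row 9 → D = l ✓
(A=300, C=3): row 10 → D = g ✓
Two rows agree on {A, C} but differ on D, so {A, C} → D does not hold.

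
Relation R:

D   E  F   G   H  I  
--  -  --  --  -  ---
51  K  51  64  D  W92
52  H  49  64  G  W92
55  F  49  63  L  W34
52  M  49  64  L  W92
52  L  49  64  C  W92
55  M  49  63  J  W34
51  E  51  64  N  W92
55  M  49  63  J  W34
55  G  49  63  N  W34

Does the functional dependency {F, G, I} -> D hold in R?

Yes

(F=51, G=64, I=W92): 2 rows → D = 51, 51 ✓
(F=49, G=64, I=W92): 3 rows → D = 52, 52, 52 ✓
(F=49, G=63, I=W34): 4 rows → D = 55, 55, 55, 55 ✓
Every {F, G, I} value is associated with a single D value, so {F, G, I} -> D holds.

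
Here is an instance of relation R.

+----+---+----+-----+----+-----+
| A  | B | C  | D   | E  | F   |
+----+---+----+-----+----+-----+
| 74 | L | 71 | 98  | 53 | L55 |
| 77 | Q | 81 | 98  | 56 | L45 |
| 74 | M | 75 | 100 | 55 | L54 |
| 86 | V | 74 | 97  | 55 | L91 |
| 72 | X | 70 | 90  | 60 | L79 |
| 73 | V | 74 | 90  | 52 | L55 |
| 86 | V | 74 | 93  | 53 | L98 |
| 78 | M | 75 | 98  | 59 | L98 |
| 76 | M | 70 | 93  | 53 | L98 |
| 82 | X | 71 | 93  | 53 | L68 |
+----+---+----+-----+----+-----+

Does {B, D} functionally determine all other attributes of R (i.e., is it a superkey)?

Yes

All 10 rows have distinct {B, D} values, so {B, D} → (all attributes) holds and {B, D} is a superkey.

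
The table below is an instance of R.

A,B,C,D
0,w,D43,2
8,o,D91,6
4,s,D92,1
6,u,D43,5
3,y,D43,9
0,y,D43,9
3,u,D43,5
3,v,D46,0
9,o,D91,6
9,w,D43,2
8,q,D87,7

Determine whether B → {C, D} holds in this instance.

Yes

B=w: 2 rows → {C,D} = (D43, 2), (D43, 2) ✓
B=o: 2 rows → {C,D} = (D91, 6), (D91, 6) ✓
B=s: 1 row → {C,D} = (D92, 1) ✓
B=u: 2 rows → {C,D} = (D43, 5), (D43, 5) ✓
B=y: 2 rows → {C,D} = (D43, 9), (D43, 9) ✓
B=v: 1 row → {C,D} = (D46, 0) ✓
B=q: 1 row → {C,D} = (D87, 7) ✓
Every B value is associated with a single {C, D} value, so B → {C, D} holds.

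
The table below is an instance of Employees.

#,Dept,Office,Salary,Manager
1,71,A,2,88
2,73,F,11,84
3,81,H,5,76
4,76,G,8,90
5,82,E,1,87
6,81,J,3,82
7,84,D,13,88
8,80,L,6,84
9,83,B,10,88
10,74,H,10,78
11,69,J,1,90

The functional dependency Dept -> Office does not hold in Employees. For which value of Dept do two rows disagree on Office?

Dept=71: row 1 → Office = A ✓
Dept=73: row 2 → Office = F ✓
Dept=81: rows 3, 6 → Office takes values {H, J} — violation
Dept=76: row 4 → Office = G ✓
Dept=82: row 5 → Office = E ✓
Dept=84: row 7 → Office = D ✓
Dept=80: row 8 → Office = L ✓
Dept=83: row 9 → Office = B ✓
Dept=74: row 10 → Office = H ✓
Dept=69: row 11 → Office = J ✓
The only Dept value with inconsistent Office is Dept=81.

81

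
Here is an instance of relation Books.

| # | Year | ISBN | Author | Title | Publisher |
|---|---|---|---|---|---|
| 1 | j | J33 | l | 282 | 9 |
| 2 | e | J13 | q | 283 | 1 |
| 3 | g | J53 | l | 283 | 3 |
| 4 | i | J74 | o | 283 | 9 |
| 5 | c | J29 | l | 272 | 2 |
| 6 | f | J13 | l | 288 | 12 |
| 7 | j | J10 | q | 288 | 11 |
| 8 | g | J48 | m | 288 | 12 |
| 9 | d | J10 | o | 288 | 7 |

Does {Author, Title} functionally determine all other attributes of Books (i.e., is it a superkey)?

Yes

All 9 rows have distinct {Author, Title} values, so {Author, Title} → (all attributes) holds and {Author, Title} is a superkey.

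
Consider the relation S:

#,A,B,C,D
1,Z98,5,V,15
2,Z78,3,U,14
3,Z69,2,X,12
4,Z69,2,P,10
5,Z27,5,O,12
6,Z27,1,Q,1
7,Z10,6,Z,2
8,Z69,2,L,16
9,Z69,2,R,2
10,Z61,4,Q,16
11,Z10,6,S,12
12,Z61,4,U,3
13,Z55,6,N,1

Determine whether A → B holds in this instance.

A=Z98: row 1 → B = 5 ✓
A=Z78: row 2 → B = 3 ✓
A=Z69: rows 3, 4, 8, 9 → B = 2, 2, 2, 2 ✓
A=Z27: rows 5, 6 → B takes values {5, 1} — violation
A=Z10: rows 7, 11 → B = 6, 6 ✓
A=Z61: rows 10, 12 → B = 4, 4 ✓
A=Z55: row 13 → B = 6 ✓
Two rows agree on A but differ on B, so A → B does not hold.

No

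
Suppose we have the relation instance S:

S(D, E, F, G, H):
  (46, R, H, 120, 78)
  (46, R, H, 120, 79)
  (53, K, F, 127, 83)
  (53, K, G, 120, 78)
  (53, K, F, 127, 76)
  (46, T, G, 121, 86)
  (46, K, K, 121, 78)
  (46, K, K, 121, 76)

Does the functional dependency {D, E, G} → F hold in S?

(D=46, E=R, G=120): 2 rows → F = H, H ✓
(D=53, E=K, G=127): 2 rows → F = F, F ✓
(D=53, E=K, G=120): 1 row → F = G ✓
(D=46, E=T, G=121): 1 row → F = G ✓
(D=46, E=K, G=121): 2 rows → F = K, K ✓
Every {D, E, G} value is associated with a single F value, so {D, E, G} → F holds.

Yes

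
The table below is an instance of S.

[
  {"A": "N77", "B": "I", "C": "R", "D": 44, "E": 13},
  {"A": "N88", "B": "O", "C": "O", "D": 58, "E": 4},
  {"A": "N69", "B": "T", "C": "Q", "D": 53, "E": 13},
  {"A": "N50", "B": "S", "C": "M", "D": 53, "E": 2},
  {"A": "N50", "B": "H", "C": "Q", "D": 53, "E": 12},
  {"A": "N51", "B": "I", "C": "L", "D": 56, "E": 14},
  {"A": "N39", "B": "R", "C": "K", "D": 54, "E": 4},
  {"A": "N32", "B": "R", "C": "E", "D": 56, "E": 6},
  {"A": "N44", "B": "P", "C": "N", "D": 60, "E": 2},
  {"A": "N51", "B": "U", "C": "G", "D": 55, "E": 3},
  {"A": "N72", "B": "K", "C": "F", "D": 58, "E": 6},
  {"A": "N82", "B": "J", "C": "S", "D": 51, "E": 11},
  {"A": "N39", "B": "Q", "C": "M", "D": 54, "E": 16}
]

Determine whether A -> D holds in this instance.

A=N77: 1 row → D = 44 ✓
A=N88: 1 row → D = 58 ✓
A=N69: 1 row → D = 53 ✓
A=N50: 2 rows → D = 53, 53 ✓
A=N51: 2 rows → D takes values {56, 55} — violation
A=N39: 2 rows → D = 54, 54 ✓
A=N32: 1 row → D = 56 ✓
A=N44: 1 row → D = 60 ✓
A=N72: 1 row → D = 58 ✓
A=N82: 1 row → D = 51 ✓
Two rows agree on A but differ on D, so A -> D does not hold.

No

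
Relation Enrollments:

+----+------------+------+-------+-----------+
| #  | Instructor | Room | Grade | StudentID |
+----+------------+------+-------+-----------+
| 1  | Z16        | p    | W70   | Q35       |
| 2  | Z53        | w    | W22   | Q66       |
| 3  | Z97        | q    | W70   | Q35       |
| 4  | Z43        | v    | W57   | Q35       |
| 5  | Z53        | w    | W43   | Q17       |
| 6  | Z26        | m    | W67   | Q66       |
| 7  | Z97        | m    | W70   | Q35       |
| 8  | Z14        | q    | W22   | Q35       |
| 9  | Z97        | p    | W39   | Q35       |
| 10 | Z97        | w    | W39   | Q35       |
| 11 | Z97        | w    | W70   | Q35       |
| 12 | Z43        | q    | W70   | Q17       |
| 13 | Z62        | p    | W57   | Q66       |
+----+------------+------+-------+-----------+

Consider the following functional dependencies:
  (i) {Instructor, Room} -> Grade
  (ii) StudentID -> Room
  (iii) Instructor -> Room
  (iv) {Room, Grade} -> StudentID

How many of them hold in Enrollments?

(i) {Instructor, Room} -> Grade: (Instructor=Z53, Room=w): rows 2, 5 → Grade takes values {W22, W43} — violation; (Instructor=Z97, Room=w): rows 10, 11 → Grade takes values {W39, W70} — violation — fails.
(ii) StudentID -> Room: StudentID=Q35: rows 1, 3, 4, 7, 8, 9, 10, 11 → Room takes values {p, q, v, m, w} — violation; StudentID=Q66: rows 2, 6, 13 → Room takes values {w, m, p} — violation; StudentID=Q17: rows 5, 12 → Room takes values {w, q} — violation — fails.
(iii) Instructor -> Room: Instructor=Z97: rows 3, 7, 9, 10, 11 → Room takes values {q, m, p, w} — violation; Instructor=Z43: rows 4, 12 → Room takes values {v, q} — violation — fails.
(iv) {Room, Grade} -> StudentID: (Room=q, Grade=W70): rows 3, 12 → StudentID takes values {Q35, Q17} — violation — fails.
None of the 4 dependencies hold.

0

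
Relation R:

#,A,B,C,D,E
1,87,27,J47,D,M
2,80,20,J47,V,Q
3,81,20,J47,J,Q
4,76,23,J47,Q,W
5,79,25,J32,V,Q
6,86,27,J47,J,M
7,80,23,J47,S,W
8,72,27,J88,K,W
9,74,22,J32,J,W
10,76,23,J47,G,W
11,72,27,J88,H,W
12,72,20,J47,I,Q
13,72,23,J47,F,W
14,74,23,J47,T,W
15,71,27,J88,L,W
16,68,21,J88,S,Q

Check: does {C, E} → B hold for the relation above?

(C=J47, E=M): rows 1, 6 → B = 27, 27 ✓
(C=J47, E=Q): rows 2, 3, 12 → B = 20, 20, 20 ✓
(C=J47, E=W): rows 4, 7, 10, 13, 14 → B = 23, 23, 23, 23, 23 ✓
(C=J32, E=Q): row 5 → B = 25 ✓
(C=J88, E=W): rows 8, 11, 15 → B = 27, 27, 27 ✓
(C=J32, E=W): row 9 → B = 22 ✓
(C=J88, E=Q): row 16 → B = 21 ✓
Every {C, E} value is associated with a single B value, so {C, E} → B holds.

Yes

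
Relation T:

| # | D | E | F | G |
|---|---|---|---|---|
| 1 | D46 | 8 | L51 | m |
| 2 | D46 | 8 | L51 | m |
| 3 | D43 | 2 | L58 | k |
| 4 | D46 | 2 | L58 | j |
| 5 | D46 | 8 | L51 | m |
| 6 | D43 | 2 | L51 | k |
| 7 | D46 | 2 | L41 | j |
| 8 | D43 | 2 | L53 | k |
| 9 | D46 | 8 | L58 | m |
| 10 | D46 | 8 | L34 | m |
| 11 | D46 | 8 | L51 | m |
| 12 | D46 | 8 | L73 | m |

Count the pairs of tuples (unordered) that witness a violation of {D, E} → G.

(D=D46, E=8): all 7 rows agree on G — 0 pairs.
(D=D43, E=2): all 3 rows agree on G — 0 pairs.
(D=D46, E=2): all 2 rows agree on G — 0 pairs.

0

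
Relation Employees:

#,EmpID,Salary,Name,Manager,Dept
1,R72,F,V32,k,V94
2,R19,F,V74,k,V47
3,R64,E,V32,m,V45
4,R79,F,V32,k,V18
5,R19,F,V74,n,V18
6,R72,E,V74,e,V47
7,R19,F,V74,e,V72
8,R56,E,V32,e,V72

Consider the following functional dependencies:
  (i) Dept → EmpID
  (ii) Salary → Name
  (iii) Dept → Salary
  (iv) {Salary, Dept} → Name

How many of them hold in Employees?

0

(i) Dept → EmpID: Dept=V47: rows 2, 6 → EmpID takes values {R19, R72} — violation; Dept=V18: rows 4, 5 → EmpID takes values {R79, R19} — violation; Dept=V72: rows 7, 8 → EmpID takes values {R19, R56} — violation — fails.
(ii) Salary → Name: Salary=F: rows 1, 2, 4, 5, 7 → Name takes values {V32, V74} — violation; Salary=E: rows 3, 6, 8 → Name takes values {V32, V74} — violation — fails.
(iii) Dept → Salary: Dept=V47: rows 2, 6 → Salary takes values {F, E} — violation; Dept=V72: rows 7, 8 → Salary takes values {F, E} — violation — fails.
(iv) {Salary, Dept} → Name: (Salary=F, Dept=V18): rows 4, 5 → Name takes values {V32, V74} — violation — fails.
None of the 4 dependencies hold.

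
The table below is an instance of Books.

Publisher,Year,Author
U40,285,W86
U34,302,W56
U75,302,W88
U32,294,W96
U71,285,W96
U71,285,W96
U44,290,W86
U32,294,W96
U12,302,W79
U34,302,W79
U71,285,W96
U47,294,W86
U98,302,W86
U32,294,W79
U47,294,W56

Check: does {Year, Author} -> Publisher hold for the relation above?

(Year=285, Author=W86): 1 row → Publisher = U40 ✓
(Year=302, Author=W56): 1 row → Publisher = U34 ✓
(Year=302, Author=W88): 1 row → Publisher = U75 ✓
(Year=294, Author=W96): 2 rows → Publisher = U32, U32 ✓
(Year=285, Author=W96): 3 rows → Publisher = U71, U71, U71 ✓
(Year=290, Author=W86): 1 row → Publisher = U44 ✓
(Year=302, Author=W79): 2 rows → Publisher takes values {U12, U34} — violation
(Year=294, Author=W86): 1 row → Publisher = U47 ✓
(Year=302, Author=W86): 1 row → Publisher = U98 ✓
(Year=294, Author=W79): 1 row → Publisher = U32 ✓
(Year=294, Author=W56): 1 row → Publisher = U47 ✓
Two rows agree on {Year, Author} but differ on Publisher, so {Year, Author} -> Publisher does not hold.

No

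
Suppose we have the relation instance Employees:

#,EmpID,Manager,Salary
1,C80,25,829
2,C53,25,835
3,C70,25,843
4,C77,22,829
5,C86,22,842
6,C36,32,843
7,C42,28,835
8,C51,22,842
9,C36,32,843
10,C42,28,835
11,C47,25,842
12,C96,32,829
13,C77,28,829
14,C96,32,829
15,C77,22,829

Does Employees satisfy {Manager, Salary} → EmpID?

No

(Manager=25, Salary=829): row 1 → EmpID = C80 ✓
(Manager=25, Salary=835): row 2 → EmpID = C53 ✓
(Manager=25, Salary=843): row 3 → EmpID = C70 ✓
(Manager=22, Salary=829): rows 4, 15 → EmpID = C77, C77 ✓
(Manager=22, Salary=842): rows 5, 8 → EmpID takes values {C86, C51} — violation
(Manager=32, Salary=843): rows 6, 9 → EmpID = C36, C36 ✓
(Manager=28, Salary=835): rows 7, 10 → EmpID = C42, C42 ✓
(Manager=25, Salary=842): row 11 → EmpID = C47 ✓
(Manager=32, Salary=829): rows 12, 14 → EmpID = C96, C96 ✓
(Manager=28, Salary=829): row 13 → EmpID = C77 ✓
Two rows agree on {Manager, Salary} but differ on EmpID, so {Manager, Salary} → EmpID does not hold.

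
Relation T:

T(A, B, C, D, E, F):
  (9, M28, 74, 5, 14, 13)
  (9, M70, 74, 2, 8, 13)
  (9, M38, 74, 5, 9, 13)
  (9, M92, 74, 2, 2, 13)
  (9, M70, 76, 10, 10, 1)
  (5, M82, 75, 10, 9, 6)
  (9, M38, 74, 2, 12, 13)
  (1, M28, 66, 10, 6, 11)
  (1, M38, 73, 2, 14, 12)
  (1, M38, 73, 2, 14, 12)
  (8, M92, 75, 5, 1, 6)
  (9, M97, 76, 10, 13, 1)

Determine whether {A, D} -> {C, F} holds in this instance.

(A=9, D=5): 2 rows → {C,F} = (74, 13), (74, 13) ✓
(A=9, D=2): 3 rows → {C,F} = (74, 13), (74, 13), (74, 13) ✓
(A=9, D=10): 2 rows → {C,F} = (76, 1), (76, 1) ✓
(A=5, D=10): 1 row → {C,F} = (75, 6) ✓
(A=1, D=10): 1 row → {C,F} = (66, 11) ✓
(A=1, D=2): 2 rows → {C,F} = (73, 12), (73, 12) ✓
(A=8, D=5): 1 row → {C,F} = (75, 6) ✓
Every {A, D} value is associated with a single {C, F} value, so {A, D} -> {C, F} holds.

Yes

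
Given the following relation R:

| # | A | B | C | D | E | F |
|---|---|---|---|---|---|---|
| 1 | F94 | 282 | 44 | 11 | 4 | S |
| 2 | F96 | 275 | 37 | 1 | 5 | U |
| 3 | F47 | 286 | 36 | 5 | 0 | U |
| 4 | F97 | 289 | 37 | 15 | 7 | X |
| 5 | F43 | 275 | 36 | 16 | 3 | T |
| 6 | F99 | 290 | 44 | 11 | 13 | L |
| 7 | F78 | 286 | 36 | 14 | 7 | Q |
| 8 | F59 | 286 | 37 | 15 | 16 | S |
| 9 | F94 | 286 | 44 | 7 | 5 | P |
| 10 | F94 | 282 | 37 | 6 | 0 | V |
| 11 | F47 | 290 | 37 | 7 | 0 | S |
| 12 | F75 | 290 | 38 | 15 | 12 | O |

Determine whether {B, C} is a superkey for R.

Rows 3 and 7 have the same {B, C} value (B=286, C=36) but are distinct tuples, so {B, C} does not determine every attribute — not a superkey.

No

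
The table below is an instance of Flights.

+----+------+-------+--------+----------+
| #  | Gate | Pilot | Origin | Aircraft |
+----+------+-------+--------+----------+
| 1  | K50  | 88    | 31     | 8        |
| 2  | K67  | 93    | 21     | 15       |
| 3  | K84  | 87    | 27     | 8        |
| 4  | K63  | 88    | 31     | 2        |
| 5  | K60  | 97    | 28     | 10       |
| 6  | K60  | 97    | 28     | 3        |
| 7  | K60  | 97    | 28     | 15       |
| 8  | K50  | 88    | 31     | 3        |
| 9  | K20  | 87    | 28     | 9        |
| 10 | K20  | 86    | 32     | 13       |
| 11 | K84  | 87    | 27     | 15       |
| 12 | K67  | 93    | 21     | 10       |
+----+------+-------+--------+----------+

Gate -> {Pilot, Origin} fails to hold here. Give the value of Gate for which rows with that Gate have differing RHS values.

Gate=K50: rows 1, 8 → {Pilot,Origin} = (88, 31), (88, 31) ✓
Gate=K67: rows 2, 12 → {Pilot,Origin} = (93, 21), (93, 21) ✓
Gate=K84: rows 3, 11 → {Pilot,Origin} = (87, 27), (87, 27) ✓
Gate=K63: row 4 → {Pilot,Origin} = (88, 31) ✓
Gate=K60: rows 5, 6, 7 → {Pilot,Origin} = (97, 28), (97, 28), (97, 28) ✓
Gate=K20: rows 9, 10 → {Pilot,Origin} takes values {(87, 28), (86, 32)} — violation
The only Gate value with inconsistent RHS is Gate=K20.

K20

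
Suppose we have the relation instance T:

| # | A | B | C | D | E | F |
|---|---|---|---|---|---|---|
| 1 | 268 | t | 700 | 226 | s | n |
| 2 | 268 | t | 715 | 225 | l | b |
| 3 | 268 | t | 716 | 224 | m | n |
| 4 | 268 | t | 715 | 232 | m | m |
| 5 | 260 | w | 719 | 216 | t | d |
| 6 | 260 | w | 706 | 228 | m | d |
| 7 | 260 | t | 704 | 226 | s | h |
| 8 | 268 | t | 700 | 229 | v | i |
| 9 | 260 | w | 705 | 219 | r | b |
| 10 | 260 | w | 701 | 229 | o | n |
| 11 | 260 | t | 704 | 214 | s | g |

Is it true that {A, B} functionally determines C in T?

No

(A=268, B=t): rows 1, 2, 3, 4, 8 → C takes values {700, 715, 716} — violation
(A=260, B=w): rows 5, 6, 9, 10 → C takes values {719, 706, 705, 701} — violation
(A=260, B=t): rows 7, 11 → C = 704, 704 ✓
Two rows agree on {A, B} but differ on C, so {A, B} -> C does not hold.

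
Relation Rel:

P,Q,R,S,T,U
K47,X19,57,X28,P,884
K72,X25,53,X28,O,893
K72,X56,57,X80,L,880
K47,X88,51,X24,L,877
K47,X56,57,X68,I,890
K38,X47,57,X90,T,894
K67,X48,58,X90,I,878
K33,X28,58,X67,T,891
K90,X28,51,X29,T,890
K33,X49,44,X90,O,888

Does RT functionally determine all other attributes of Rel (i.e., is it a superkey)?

Yes

All 10 rows have distinct RT values, so RT → (all attributes) holds and RT is a superkey.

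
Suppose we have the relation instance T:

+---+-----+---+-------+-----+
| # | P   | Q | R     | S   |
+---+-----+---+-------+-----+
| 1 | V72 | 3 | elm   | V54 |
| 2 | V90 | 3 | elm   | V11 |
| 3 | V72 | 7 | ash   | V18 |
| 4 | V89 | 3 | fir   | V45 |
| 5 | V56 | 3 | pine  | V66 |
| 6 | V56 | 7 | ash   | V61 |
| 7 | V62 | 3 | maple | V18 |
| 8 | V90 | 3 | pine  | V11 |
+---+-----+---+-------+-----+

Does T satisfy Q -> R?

No

Q=3: rows 1, 2, 4, 5, 7, 8 → R takes values {elm, fir, pine, maple} — violation
Q=7: rows 3, 6 → R = ash, ash ✓
Two rows agree on Q but differ on R, so Q -> R does not hold.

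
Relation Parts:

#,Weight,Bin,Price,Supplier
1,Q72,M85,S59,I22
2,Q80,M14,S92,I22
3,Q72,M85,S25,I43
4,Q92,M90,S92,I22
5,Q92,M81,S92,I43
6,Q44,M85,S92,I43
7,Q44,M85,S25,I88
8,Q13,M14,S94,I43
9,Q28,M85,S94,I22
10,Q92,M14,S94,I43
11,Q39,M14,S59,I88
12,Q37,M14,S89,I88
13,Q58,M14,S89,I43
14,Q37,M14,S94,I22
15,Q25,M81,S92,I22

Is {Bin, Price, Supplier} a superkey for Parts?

Rows 8 and 10 have the same {Bin, Price, Supplier} value (Bin=M14, Price=S94, Supplier=I43) but are distinct tuples, so {Bin, Price, Supplier} does not determine every attribute — not a superkey.

No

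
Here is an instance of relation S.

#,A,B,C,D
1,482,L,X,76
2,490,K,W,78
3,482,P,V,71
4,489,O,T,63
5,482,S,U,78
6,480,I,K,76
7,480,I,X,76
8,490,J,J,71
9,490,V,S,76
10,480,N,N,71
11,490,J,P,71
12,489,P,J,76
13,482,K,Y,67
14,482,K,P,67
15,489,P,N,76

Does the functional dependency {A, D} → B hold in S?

(A=482, D=76): row 1 → B = L ✓
(A=490, D=78): row 2 → B = K ✓
(A=482, D=71): row 3 → B = P ✓
(A=489, D=63): row 4 → B = O ✓
(A=482, D=78): row 5 → B = S ✓
(A=480, D=76): rows 6, 7 → B = I, I ✓
(A=490, D=71): rows 8, 11 → B = J, J ✓
(A=490, D=76): row 9 → B = V ✓
(A=480, D=71): row 10 → B = N ✓
(A=489, D=76): rows 12, 15 → B = P, P ✓
(A=482, D=67): rows 13, 14 → B = K, K ✓
Every {A, D} value is associated with a single B value, so {A, D} → B holds.

Yes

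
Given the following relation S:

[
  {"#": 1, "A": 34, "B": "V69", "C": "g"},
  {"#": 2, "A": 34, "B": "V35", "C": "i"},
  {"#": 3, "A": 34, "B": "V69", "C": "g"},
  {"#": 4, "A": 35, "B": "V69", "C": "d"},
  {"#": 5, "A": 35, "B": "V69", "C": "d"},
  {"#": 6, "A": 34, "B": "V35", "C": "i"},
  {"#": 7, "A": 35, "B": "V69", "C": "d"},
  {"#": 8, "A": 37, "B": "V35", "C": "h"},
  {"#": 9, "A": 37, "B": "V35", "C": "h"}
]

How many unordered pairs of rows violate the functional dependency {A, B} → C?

0

(A=34, B=V69): all 2 rows agree on C — 0 pairs.
(A=34, B=V35): all 2 rows agree on C — 0 pairs.
(A=35, B=V69): all 3 rows agree on C — 0 pairs.
(A=37, B=V35): all 2 rows agree on C — 0 pairs.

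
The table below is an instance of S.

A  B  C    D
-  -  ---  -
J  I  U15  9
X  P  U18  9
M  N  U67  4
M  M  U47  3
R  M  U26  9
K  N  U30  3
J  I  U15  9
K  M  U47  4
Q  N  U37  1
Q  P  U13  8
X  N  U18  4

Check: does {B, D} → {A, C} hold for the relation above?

No

(B=I, D=9): 2 rows → {A,C} = (J, U15), (J, U15) ✓
(B=P, D=9): 1 row → {A,C} = (X, U18) ✓
(B=N, D=4): 2 rows → {A,C} takes values {(M, U67), (X, U18)} — violation
(B=M, D=3): 1 row → {A,C} = (M, U47) ✓
(B=M, D=9): 1 row → {A,C} = (R, U26) ✓
(B=N, D=3): 1 row → {A,C} = (K, U30) ✓
(B=M, D=4): 1 row → {A,C} = (K, U47) ✓
(B=N, D=1): 1 row → {A,C} = (Q, U37) ✓
(B=P, D=8): 1 row → {A,C} = (Q, U13) ✓
Two rows agree on {B, D} but differ on {A, C}, so {B, D} → {A, C} does not hold.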